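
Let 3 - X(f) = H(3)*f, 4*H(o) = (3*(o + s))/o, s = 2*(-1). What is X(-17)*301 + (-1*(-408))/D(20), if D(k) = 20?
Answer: 44053/20 ≈ 2202.6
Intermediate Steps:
s = -2
H(o) = (-6 + 3*o)/(4*o) (H(o) = ((3*(o - 2))/o)/4 = ((3*(-2 + o))/o)/4 = ((-6 + 3*o)/o)/4 = (-6 + 3*o)/(4*o))
X(f) = 3 - f/4 (X(f) = 3 - (3/4)*(-2 + 3)/3*f = 3 - (3/4)*(1/3)*1*f = 3 - f/4)
X(-17)*301 + (-1*(-408))/D(20) = (3 - 1/4*(-17))*301 - 1*(-408)/20 = (3 + 17/4)*301 + 408*(1/20) = (29/4)*301 + 102/5 = 8729/4 + 102/5 = 44053/20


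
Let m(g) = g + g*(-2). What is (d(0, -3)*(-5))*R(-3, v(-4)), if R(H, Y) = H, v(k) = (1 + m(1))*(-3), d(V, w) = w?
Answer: -45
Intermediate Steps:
m(g) = -g (m(g) = g - 2*g = -g)
v(k) = 0 (v(k) = (1 - 1*1)*(-3) = (1 - 1)*(-3) = 0*(-3) = 0)
(d(0, -3)*(-5))*R(-3, v(-4)) = -3*(-5)*(-3) = 15*(-3) = -45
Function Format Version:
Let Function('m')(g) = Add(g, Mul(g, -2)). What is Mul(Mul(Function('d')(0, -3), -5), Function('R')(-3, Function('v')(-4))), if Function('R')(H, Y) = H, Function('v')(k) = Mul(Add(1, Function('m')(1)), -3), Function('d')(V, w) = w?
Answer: -45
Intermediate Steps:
Function('m')(g) = Mul(-1, g) (Function('m')(g) = Add(g, Mul(-2, g)) = Mul(-1, g))
Function('v')(k) = 0 (Function('v')(k) = Mul(Add(1, Mul(-1, 1)), -3) = Mul(Add(1, -1), -3) = Mul(0, -3) = 0)
Mul(Mul(Function('d')(0, -3), -5), Function('R')(-3, Function('v')(-4))) = Mul(Mul(-3, -5), -3) = Mul(15, -3) = -45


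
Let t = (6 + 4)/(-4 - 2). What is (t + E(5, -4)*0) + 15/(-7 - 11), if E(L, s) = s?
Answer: -5/2 ≈ -2.5000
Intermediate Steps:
t = -5/3 (t = 10/(-6) = 10*(-⅙) = -5/3 ≈ -1.6667)
(t + E(5, -4)*0) + 15/(-7 - 11) = (-5/3 - 4*0) + 15/(-7 - 11) = (-5/3 + 0) + 15/(-18) = -5/3 + 15*(-1/18) = -5/3 - ⅚ = -5/2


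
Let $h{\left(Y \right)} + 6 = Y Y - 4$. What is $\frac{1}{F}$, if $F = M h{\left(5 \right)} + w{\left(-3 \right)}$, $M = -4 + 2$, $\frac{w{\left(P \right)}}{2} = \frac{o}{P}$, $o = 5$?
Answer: $- \frac{3}{100} \approx -0.03$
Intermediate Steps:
$h{\left(Y \right)} = -10 + Y^{2}$ ($h{\left(Y \right)} = -6 + \left(Y Y - 4\right) = -6 + \left(Y^{2} - 4\right) = -6 + \left(-4 + Y^{2}\right) = -10 + Y^{2}$)
$w{\left(P \right)} = \frac{10}{P}$ ($w{\left(P \right)} = 2 \frac{5}{P} = \frac{10}{P}$)
$M = -2$
$F = - \frac{100}{3}$ ($F = - 2 \left(-10 + 5^{2}\right) + \frac{10}{-3} = - 2 \left(-10 + 25\right) + 10 \left(- \frac{1}{3}\right) = \left(-2\right) 15 - \frac{10}{3} = -30 - \frac{10}{3} = - \frac{100}{3} \approx -33.333$)
$\frac{1}{F} = \frac{1}{- \frac{100}{3}} = - \frac{3}{100}$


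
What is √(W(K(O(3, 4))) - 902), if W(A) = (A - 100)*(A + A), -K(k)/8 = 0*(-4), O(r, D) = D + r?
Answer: I*√902 ≈ 30.033*I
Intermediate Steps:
K(k) = 0 (K(k) = -0*(-4) = -8*0 = 0)
W(A) = 2*A*(-100 + A) (W(A) = (-100 + A)*(2*A) = 2*A*(-100 + A))
√(W(K(O(3, 4))) - 902) = √(2*0*(-100 + 0) - 902) = √(2*0*(-100) - 902) = √(0 - 902) = √(-902) = I*√902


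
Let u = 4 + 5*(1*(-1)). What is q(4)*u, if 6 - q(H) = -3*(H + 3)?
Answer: -27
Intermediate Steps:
q(H) = 15 + 3*H (q(H) = 6 - (-3)*(H + 3) = 6 - (-3)*(3 + H) = 6 - (-9 - 3*H) = 6 + (9 + 3*H) = 15 + 3*H)
u = -1 (u = 4 + 5*(-1) = 4 - 5 = -1)
q(4)*u = (15 + 3*4)*(-1) = (15 + 12)*(-1) = 27*(-1) = -27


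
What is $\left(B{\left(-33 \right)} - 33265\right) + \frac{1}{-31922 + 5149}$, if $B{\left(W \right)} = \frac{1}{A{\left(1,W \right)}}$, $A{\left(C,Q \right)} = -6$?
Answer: $- \frac{5343649849}{160638} \approx -33265.0$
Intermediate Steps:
$B{\left(W \right)} = - \frac{1}{6}$ ($B{\left(W \right)} = \frac{1}{-6} = - \frac{1}{6}$)
$\left(B{\left(-33 \right)} - 33265\right) + \frac{1}{-31922 + 5149} = \left(- \frac{1}{6} - 33265\right) + \frac{1}{-31922 + 5149} = - \frac{199591}{6} + \frac{1}{-26773} = - \frac{199591}{6} - \frac{1}{26773} = - \frac{5343649849}{160638}$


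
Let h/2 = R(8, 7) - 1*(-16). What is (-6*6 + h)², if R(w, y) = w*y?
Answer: 11664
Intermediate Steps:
h = 144 (h = 2*(8*7 - 1*(-16)) = 2*(56 + 16) = 2*72 = 144)
(-6*6 + h)² = (-6*6 + 144)² = (-36 + 144)² = 108² = 11664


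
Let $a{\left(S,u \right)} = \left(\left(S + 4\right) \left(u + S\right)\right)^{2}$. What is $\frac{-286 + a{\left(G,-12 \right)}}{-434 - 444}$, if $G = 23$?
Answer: $- \frac{87923}{878} \approx -100.14$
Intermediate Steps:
$a{\left(S,u \right)} = \left(4 + S\right)^{2} \left(S + u\right)^{2}$ ($a{\left(S,u \right)} = \left(\left(4 + S\right) \left(S + u\right)\right)^{2} = \left(4 + S\right)^{2} \left(S + u\right)^{2}$)
$\frac{-286 + a{\left(G,-12 \right)}}{-434 - 444} = \frac{-286 + \left(4 + 23\right)^{2} \left(23 - 12\right)^{2}}{-434 - 444} = \frac{-286 + 27^{2} \cdot 11^{2}}{-878} = \left(-286 + 729 \cdot 121\right) \left(- \frac{1}{878}\right) = \left(-286 + 88209\right) \left(- \frac{1}{878}\right) = 87923 \left(- \frac{1}{878}\right) = - \frac{87923}{878}$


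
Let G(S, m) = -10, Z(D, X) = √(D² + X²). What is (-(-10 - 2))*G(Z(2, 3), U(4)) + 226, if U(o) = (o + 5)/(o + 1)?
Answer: 106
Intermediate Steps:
U(o) = (5 + o)/(1 + o)
(-(-10 - 2))*G(Z(2, 3), U(4)) + 226 = -(-10 - 2)*(-10) + 226 = -1*(-12)*(-10) + 226 = 12*(-10) + 226 = -120 + 226 = 106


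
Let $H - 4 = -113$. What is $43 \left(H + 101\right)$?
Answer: $-344$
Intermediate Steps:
$H = -109$ ($H = 4 - 113 = -109$)
$43 \left(H + 101\right) = 43 \left(-109 + 101\right) = 43 \left(-8\right) = -344$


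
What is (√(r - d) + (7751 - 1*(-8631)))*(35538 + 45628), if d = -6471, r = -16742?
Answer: 1329661412 + 81166*I*√10271 ≈ 1.3297e+9 + 8.2258e+6*I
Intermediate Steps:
(√(r - d) + (7751 - 1*(-8631)))*(35538 + 45628) = (√(-16742 - 1*(-6471)) + (7751 - 1*(-8631)))*(35538 + 45628) = (√(-16742 + 6471) + (7751 + 8631))*81166 = (√(-10271) + 16382)*81166 = (I*√10271 + 16382)*81166 = (16382 + I*√10271)*81166 = 1329661412 + 81166*I*√10271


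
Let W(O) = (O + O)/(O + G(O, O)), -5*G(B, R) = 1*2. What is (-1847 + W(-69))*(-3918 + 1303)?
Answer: 1674172685/347 ≈ 4.8247e+6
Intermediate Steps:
G(B, R) = -2/5
W(O) = 2*O/(-2/5 + O) (W(O) = (O + O)/(O - 2/5) = (2*O)/(-2/5 + O) = 2*O/(-2/5 + O))
(-1847 + W(-69))*(-3918 + 1303) = (-1847 + 10*(-69)/(-2 + 5*(-69)))*(-3918 + 1303) = (-1847 + 10*(-69)/(-2 - 345))*(-2615) = (-1847 + 10*(-69)/(-347))*(-2615) = (-1847 + 10*(-69)*(-1/347))*(-2615) = (-1847 + 690/347)*(-2615) = -640219/347*(-2615) = 1674172685/347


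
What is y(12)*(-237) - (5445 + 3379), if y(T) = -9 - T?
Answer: -3847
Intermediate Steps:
y(12)*(-237) - (5445 + 3379) = (-9 - 1*12)*(-237) - (5445 + 3379) = (-9 - 12)*(-237) - 1*8824 = -21*(-237) - 8824 = 4977 - 8824 = -3847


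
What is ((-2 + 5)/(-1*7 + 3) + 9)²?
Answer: 1089/16 ≈ 68.063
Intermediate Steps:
((-2 + 5)/(-1*7 + 3) + 9)² = (3/(-7 + 3) + 9)² = (3/(-4) + 9)² = (3*(-¼) + 9)² = (-¾ + 9)² = (33/4)² = 1089/16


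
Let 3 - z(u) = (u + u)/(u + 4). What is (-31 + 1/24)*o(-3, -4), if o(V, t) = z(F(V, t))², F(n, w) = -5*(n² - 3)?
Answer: -20061/1352 ≈ -14.838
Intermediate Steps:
F(n, w) = 15 - 5*n² (F(n, w) = -5*(-3 + n²) = 15 - 5*n²)
z(u) = 3 - 2*u/(4 + u) (z(u) = 3 - (u + u)/(u + 4) = 3 - 2*u/(4 + u))
o(V, t) = (27 - 5*V²)²/(19 - 5*V²)² (o(V, t) = ((12 + (15 - 5*V²))/(4 + (15 - 5*V²)))² = ((27 - 5*V²)/(19 - 5*V²))² = (27 - 5*V²)²/(19 - 5*V²)²)
(-31 + 1/24)*o(-3, -4) = (-31 + 1/24)*((-27 + 5*(-3)²)²/(-19 + 5*(-3)²)²) = (-31 + 1/24)*((-27 + 5*9)²/(-19 + 5*9)²) = -743*(-27 + 45)²/(24*(-19 + 45)²) = -743*18²/(24*26²) = -20061/(2*676) = -743/24*81/169 = -20061/1352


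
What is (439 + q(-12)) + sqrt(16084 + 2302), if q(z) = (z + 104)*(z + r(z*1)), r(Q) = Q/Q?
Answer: -573 + sqrt(18386) ≈ -437.41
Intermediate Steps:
r(Q) = 1
q(z) = (1 + z)*(104 + z) (q(z) = (z + 104)*(z + 1) = (104 + z)*(1 + z) = (1 + z)*(104 + z))
(439 + q(-12)) + sqrt(16084 + 2302) = (439 + (104 + (-12)**2 + 105*(-12))) + sqrt(16084 + 2302) = (439 + (104 + 144 - 1260)) + sqrt(18386) = (439 - 1012) + sqrt(18386) = -573 + sqrt(18386)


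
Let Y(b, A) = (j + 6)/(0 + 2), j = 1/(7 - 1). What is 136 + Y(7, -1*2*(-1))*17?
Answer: 2261/12 ≈ 188.42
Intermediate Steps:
j = ⅙ (j = 1/6 = ⅙ ≈ 0.16667)
Y(b, A) = 37/12 (Y(b, A) = (⅙ + 6)/(0 + 2) = (37/6)/2 = (37/6)*(½) = 37/12)
136 + Y(7, -1*2*(-1))*17 = 136 + (37/12)*17 = 136 + 629/12 = 2261/12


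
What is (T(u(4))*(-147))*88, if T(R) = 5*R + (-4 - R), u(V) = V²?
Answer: -776160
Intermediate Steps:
T(R) = -4 + 4*R
(T(u(4))*(-147))*88 = ((-4 + 4*4²)*(-147))*88 = ((-4 + 4*16)*(-147))*88 = ((-4 + 64)*(-147))*88 = (60*(-147))*88 = -8820*88 = -776160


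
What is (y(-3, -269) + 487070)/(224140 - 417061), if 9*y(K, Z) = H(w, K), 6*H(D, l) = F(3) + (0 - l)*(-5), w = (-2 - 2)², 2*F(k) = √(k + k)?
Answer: -8767255/3472578 - √6/20835468 ≈ -2.5247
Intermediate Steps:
F(k) = √2*√k/2 (F(k) = √(k + k)/2 = √(2*k)/2 = (√2*√k)/2 = √2*√k/2)
w = 16 (w = (-4)² = 16)
H(D, l) = √6/12 + 5*l/6 (H(D, l) = (√2*√3/2 + (0 - l)*(-5))/6 = (√6/2 - l*(-5))/6 = (√6/2 + 5*l)/6 = √6/12 + 5*l/6)
y(K, Z) = √6/108 + 5*K/54 (y(K, Z) = (√6/12 + 5*K/6)/9 = √6/108 + 5*K/54)
(y(-3, -269) + 487070)/(224140 - 417061) = ((√6/108 + (5/54)*(-3)) + 487070)/(224140 - 417061) = ((√6/108 - 5/18) + 487070)/(-192921) = ((-5/18 + √6/108) + 487070)*(-1/192921) = (8767255/18 + √6/108)*(-1/192921) = -8767255/3472578 - √6/20835468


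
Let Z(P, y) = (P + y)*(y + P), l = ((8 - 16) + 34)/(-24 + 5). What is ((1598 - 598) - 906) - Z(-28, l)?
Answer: -277430/361 ≈ -768.50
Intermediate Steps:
l = -26/19 (l = (-8 + 34)/(-19) = 26*(-1/19) = -26/19 ≈ -1.3684)
Z(P, y) = (P + y)² (Z(P, y) = (P + y)*(P + y) = (P + y)²)
((1598 - 598) - 906) - Z(-28, l) = ((1598 - 598) - 906) - (-28 - 26/19)² = (1000 - 906) - (-558/19)² = 94 - 1*311364/361 = 94 - 311364/361 = -277430/361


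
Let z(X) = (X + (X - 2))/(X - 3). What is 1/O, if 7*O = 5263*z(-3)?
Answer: 21/21052 ≈ 0.00099753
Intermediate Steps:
z(X) = (-2 + 2*X)/(-3 + X) (z(X) = (X + (-2 + X))/(-3 + X) = (-2 + 2*X)/(-3 + X))
O = 21052/21 (O = (5263*(2*(-1 - 3)/(-3 - 3)))/7 = (5263*(2*(-4)/(-6)))/7 = (5263*(2*(-⅙)*(-4)))/7 = (5263*(4/3))/7 = (⅐)*(21052/3) = 21052/21 ≈ 1002.5)
1/O = 1/(21052/21) = 21/21052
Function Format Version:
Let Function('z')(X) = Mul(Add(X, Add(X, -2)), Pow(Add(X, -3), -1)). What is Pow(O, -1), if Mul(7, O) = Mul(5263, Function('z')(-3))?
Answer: Rational(21, 21052) ≈ 0.00099753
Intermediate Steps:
Function('z')(X) = Mul(Pow(Add(-3, X), -1), Add(-2, Mul(2, X))) (Function('z')(X) = Mul(Add(X, Add(-2, X)), Pow(Add(-3, X), -1)) = Mul(Add(-2, Mul(2, X)), Pow(Add(-3, X), -1)) = Mul(Pow(Add(-3, X), -1), Add(-2, Mul(2, X))))
O = Rational(21052, 21) (O = Mul(Rational(1, 7), Mul(5263, Mul(2, Pow(Add(-3, -3), -1), Add(-1, -3)))) = Mul(Rational(1, 7), Mul(5263, Mul(2, Pow(-6, -1), -4))) = Mul(Rational(1, 7), Mul(5263, Mul(2, Rational(-1, 6), -4))) = Mul(Rational(1, 7), Mul(5263, Rational(4, 3))) = Mul(Rational(1, 7), Rational(21052, 3)) = Rational(21052, 21) ≈ 1002.5)
Pow(O, -1) = Pow(Rational(21052, 21), -1) = Rational(21, 21052)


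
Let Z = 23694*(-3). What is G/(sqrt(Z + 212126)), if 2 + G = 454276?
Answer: 227137*sqrt(35261)/35261 ≈ 1209.6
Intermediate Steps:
G = 454274 (G = -2 + 454276 = 454274)
Z = -71082
G/(sqrt(Z + 212126)) = 454274/(sqrt(-71082 + 212126)) = 454274/(sqrt(141044)) = 454274/((2*sqrt(35261))) = 454274*(sqrt(35261)/70522) = 227137*sqrt(35261)/35261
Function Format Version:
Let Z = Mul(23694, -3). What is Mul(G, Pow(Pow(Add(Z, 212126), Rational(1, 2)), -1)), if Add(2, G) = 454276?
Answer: Mul(Rational(227137, 35261), Pow(35261, Rational(1, 2))) ≈ 1209.6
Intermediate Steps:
G = 454274 (G = Add(-2, 454276) = 454274)
Z = -71082
Mul(G, Pow(Pow(Add(Z, 212126), Rational(1, 2)), -1)) = Mul(454274, Pow(Pow(Add(-71082, 212126), Rational(1, 2)), -1)) = Mul(454274, Pow(Pow(141044, Rational(1, 2)), -1)) = Mul(454274, Pow(Mul(2, Pow(35261, Rational(1, 2))), -1)) = Mul(454274, Mul(Rational(1, 70522), Pow(35261, Rational(1, 2)))) = Mul(Rational(227137, 35261), Pow(35261, Rational(1, 2)))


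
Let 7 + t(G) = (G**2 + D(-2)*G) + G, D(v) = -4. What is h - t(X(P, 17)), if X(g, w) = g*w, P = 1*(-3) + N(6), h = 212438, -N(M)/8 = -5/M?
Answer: 1878719/9 ≈ 2.0875e+5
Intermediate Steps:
N(M) = 40/M (N(M) = -(-40)/M = 40/M)
P = 11/3 (P = 1*(-3) + 40/6 = -3 + 40*(1/6) = -3 + 20/3 = 11/3 ≈ 3.6667)
t(G) = -7 + G**2 - 3*G (t(G) = -7 + ((G**2 - 4*G) + G) = -7 + (G**2 - 3*G) = -7 + G**2 - 3*G)
h - t(X(P, 17)) = 212438 - (-7 + ((11/3)*17)**2 - 11*17) = 212438 - (-7 + (187/3)**2 - 3*187/3) = 212438 - (-7 + 34969/9 - 187) = 212438 - 1*33223/9 = 212438 - 33223/9 = 1878719/9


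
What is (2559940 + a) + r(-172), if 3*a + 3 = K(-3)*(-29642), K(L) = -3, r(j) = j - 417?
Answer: 2588992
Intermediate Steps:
r(j) = -417 + j
a = 29641 (a = -1 + (-3*(-29642))/3 = -1 + (⅓)*88926 = -1 + 29642 = 29641)
(2559940 + a) + r(-172) = (2559940 + 29641) + (-417 - 172) = 2589581 - 589 = 2588992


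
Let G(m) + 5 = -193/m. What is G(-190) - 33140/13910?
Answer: -1682647/264290 ≈ -6.3667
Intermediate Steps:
G(m) = -5 - 193/m
G(-190) - 33140/13910 = (-5 - 193/(-190)) - 33140/13910 = (-5 - 193*(-1/190)) - 33140*1/13910 = (-5 + 193/190) - 3314/1391 = -757/190 - 3314/1391 = -1682647/264290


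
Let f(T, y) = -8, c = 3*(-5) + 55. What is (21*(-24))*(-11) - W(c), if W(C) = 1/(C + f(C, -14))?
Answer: 177407/32 ≈ 5544.0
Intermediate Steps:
c = 40 (c = -15 + 55 = 40)
W(C) = 1/(-8 + C) (W(C) = 1/(C - 8) = 1/(-8 + C))
(21*(-24))*(-11) - W(c) = (21*(-24))*(-11) - 1/(-8 + 40) = -504*(-11) - 1/32 = 5544 - 1*1/32 = 5544 - 1/32 = 177407/32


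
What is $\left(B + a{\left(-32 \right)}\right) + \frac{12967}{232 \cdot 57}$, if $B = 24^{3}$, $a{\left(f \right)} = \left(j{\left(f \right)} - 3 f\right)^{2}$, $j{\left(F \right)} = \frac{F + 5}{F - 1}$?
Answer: $\frac{37120398103}{1600104} \approx 23199.0$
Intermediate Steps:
$j{\left(F \right)} = \frac{5 + F}{-1 + F}$
$a{\left(f \right)} = \left(- 3 f + \frac{5 + f}{-1 + f}\right)^{2}$ ($a{\left(f \right)} = \left(\frac{5 + f}{-1 + f} - 3 f\right)^{2} = \left(- 3 f + \frac{5 + f}{-1 + f}\right)^{2}$)
$B = 13824$
$\left(B + a{\left(-32 \right)}\right) + \frac{12967}{232 \cdot 57} = \left(13824 + \frac{\left(-5 - -32 + 3 \left(-32\right) \left(-1 - 32\right)\right)^{2}}{\left(-1 - 32\right)^{2}}\right) + \frac{12967}{232 \cdot 57} = \left(13824 + \frac{\left(-5 + 32 + 3 \left(-32\right) \left(-33\right)\right)^{2}}{1089}\right) + \frac{12967}{13224} = \left(13824 + \frac{\left(-5 + 32 + 3168\right)^{2}}{1089}\right) + 12967 \cdot \frac{1}{13224} = \left(13824 + \frac{3195^{2}}{1089}\right) + \frac{12967}{13224} = \left(13824 + \frac{1}{1089} \cdot 10208025\right) + \frac{12967}{13224} = \left(13824 + \frac{1134225}{121}\right) + \frac{12967}{13224} = \frac{2806929}{121} + \frac{12967}{13224} = \frac{37120398103}{1600104}$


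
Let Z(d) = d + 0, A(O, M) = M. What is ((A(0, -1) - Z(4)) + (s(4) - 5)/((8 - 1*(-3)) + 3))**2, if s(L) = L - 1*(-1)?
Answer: 25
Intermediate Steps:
Z(d) = d
s(L) = 1 + L (s(L) = L + 1 = 1 + L)
((A(0, -1) - Z(4)) + (s(4) - 5)/((8 - 1*(-3)) + 3))**2 = ((-1 - 1*4) + ((1 + 4) - 5)/((8 - 1*(-3)) + 3))**2 = ((-1 - 4) + (5 - 5)/((8 + 3) + 3))**2 = (-5 + 0/(11 + 3))**2 = (-5 + 0/14)**2 = (-5 + 0*(1/14))**2 = (-5 + 0)**2 = (-5)**2 = 25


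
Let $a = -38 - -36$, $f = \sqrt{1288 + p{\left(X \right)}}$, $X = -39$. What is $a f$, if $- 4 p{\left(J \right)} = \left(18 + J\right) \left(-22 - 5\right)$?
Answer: $- \sqrt{4585} \approx -67.713$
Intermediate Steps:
$p{\left(J \right)} = \frac{243}{2} + \frac{27 J}{4}$ ($p{\left(J \right)} = - \frac{\left(18 + J\right) \left(-22 - 5\right)}{4} = - \frac{\left(18 + J\right) \left(-27\right)}{4} = - \frac{-486 - 27 J}{4} = \frac{243}{2} + \frac{27 J}{4}$)
$f = \frac{\sqrt{4585}}{2}$ ($f = \sqrt{1288 + \left(\frac{243}{2} + \frac{27}{4} \left(-39\right)\right)} = \sqrt{1288 + \left(\frac{243}{2} - \frac{1053}{4}\right)} = \sqrt{1288 - \frac{567}{4}} = \sqrt{\frac{4585}{4}} = \frac{\sqrt{4585}}{2} \approx 33.856$)
$a = -2$ ($a = -38 + 36 = -2$)
$a f = - 2 \frac{\sqrt{4585}}{2} = - \sqrt{4585}$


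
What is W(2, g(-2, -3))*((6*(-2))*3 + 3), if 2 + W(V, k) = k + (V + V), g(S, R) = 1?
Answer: -99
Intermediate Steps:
W(V, k) = -2 + k + 2*V (W(V, k) = -2 + (k + (V + V)) = -2 + (k + 2*V) = -2 + k + 2*V)
W(2, g(-2, -3))*((6*(-2))*3 + 3) = (-2 + 1 + 2*2)*((6*(-2))*3 + 3) = (-2 + 1 + 4)*(-12*3 + 3) = 3*(-36 + 3) = 3*(-33) = -99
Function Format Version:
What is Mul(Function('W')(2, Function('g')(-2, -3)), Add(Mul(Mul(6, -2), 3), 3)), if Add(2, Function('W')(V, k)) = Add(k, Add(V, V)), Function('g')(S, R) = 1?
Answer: -99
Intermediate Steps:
Function('W')(V, k) = Add(-2, k, Mul(2, V)) (Function('W')(V, k) = Add(-2, Add(k, Add(V, V))) = Add(-2, Add(k, Mul(2, V))) = Add(-2, k, Mul(2, V)))
Mul(Function('W')(2, Function('g')(-2, -3)), Add(Mul(Mul(6, -2), 3), 3)) = Mul(Add(-2, 1, Mul(2, 2)), Add(Mul(Mul(6, -2), 3), 3)) = Mul(Add(-2, 1, 4), Add(Mul(-12, 3), 3)) = Mul(3, Add(-36, 3)) = Mul(3, -33) = -99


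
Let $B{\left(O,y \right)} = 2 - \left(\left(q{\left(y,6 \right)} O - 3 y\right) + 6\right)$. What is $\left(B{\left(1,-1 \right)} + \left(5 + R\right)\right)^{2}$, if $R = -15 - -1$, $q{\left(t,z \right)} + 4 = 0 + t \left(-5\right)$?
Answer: $289$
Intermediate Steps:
$q{\left(t,z \right)} = -4 - 5 t$ ($q{\left(t,z \right)} = -4 + \left(0 + t \left(-5\right)\right) = -4 + \left(0 - 5 t\right) = -4 - 5 t$)
$R = -14$ ($R = -15 + 1 = -14$)
$B{\left(O,y \right)} = -4 + 3 y - O \left(-4 - 5 y\right)$ ($B{\left(O,y \right)} = 2 - \left(\left(\left(-4 - 5 y\right) O - 3 y\right) + 6\right) = 2 - \left(\left(O \left(-4 - 5 y\right) - 3 y\right) + 6\right) = 2 - \left(\left(- 3 y + O \left(-4 - 5 y\right)\right) + 6\right) = 2 - \left(6 - 3 y + O \left(-4 - 5 y\right)\right) = -4 + 3 y - O \left(-4 - 5 y\right)$)
$\left(B{\left(1,-1 \right)} + \left(5 + R\right)\right)^{2} = \left(\left(-4 + 3 \left(-1\right) + 1 \left(4 + 5 \left(-1\right)\right)\right) + \left(5 - 14\right)\right)^{2} = \left(\left(-4 - 3 + 1 \left(4 - 5\right)\right) - 9\right)^{2} = \left(\left(-4 - 3 + 1 \left(-1\right)\right) - 9\right)^{2} = \left(\left(-4 - 3 - 1\right) - 9\right)^{2} = \left(-8 - 9\right)^{2} = \left(-17\right)^{2} = 289$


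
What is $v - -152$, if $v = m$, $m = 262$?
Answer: $414$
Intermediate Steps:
$v = 262$
$v - -152 = 262 - -152 = 262 + 152 = 414$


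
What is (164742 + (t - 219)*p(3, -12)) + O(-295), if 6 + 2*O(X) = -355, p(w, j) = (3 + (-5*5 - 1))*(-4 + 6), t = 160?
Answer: 334551/2 ≈ 1.6728e+5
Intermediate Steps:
p(w, j) = -46 (p(w, j) = (3 + (-25 - 1))*2 = (3 - 26)*2 = -23*2 = -46)
O(X) = -361/2 (O(X) = -3 + (1/2)*(-355) = -3 - 355/2 = -361/2)
(164742 + (t - 219)*p(3, -12)) + O(-295) = (164742 + (160 - 219)*(-46)) - 361/2 = (164742 - 59*(-46)) - 361/2 = (164742 + 2714) - 361/2 = 167456 - 361/2 = 334551/2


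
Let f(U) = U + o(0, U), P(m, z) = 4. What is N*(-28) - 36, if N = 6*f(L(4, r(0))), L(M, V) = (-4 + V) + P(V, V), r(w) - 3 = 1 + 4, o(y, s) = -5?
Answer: -540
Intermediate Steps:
r(w) = 8 (r(w) = 3 + (1 + 4) = 3 + 5 = 8)
L(M, V) = V (L(M, V) = (-4 + V) + 4 = V)
f(U) = -5 + U (f(U) = U - 5 = -5 + U)
N = 18 (N = 6*(-5 + 8) = 6*3 = 18)
N*(-28) - 36 = 18*(-28) - 36 = -504 - 36 = -540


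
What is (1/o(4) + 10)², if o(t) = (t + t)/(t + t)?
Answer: 121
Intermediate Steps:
o(t) = 1 (o(t) = (2*t)/((2*t)) = (2*t)*(1/(2*t)) = 1)
(1/o(4) + 10)² = (1/1 + 10)² = (1 + 10)² = 11² = 121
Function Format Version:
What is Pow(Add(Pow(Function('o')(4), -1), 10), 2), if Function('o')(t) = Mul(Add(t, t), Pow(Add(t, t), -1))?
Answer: 121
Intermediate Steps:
Function('o')(t) = 1 (Function('o')(t) = Mul(Mul(2, t), Pow(Mul(2, t), -1)) = Mul(Mul(2, t), Mul(Rational(1, 2), Pow(t, -1))) = 1)
Pow(Add(Pow(Function('o')(4), -1), 10), 2) = Pow(Add(Pow(1, -1), 10), 2) = Pow(Add(1, 10), 2) = Pow(11, 2) = 121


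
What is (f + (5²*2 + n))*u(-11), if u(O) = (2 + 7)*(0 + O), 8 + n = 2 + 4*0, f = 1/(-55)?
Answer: -21771/5 ≈ -4354.2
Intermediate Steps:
f = -1/55 ≈ -0.018182
n = -6 (n = -8 + (2 + 4*0) = -8 + (2 + 0) = -8 + 2 = -6)
u(O) = 9*O
(f + (5²*2 + n))*u(-11) = (-1/55 + (5²*2 - 6))*(9*(-11)) = (-1/55 + (25*2 - 6))*(-99) = (-1/55 + (50 - 6))*(-99) = (-1/55 + 44)*(-99) = (2419/55)*(-99) = -21771/5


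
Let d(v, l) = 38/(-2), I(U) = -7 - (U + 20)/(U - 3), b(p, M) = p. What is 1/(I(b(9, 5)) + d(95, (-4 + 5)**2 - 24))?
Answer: -6/185 ≈ -0.032432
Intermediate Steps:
I(U) = -7 - (20 + U)/(-3 + U)
d(v, l) = -19 (d(v, l) = 38*(-1/2) = -19)
1/(I(b(9, 5)) + d(95, (-4 + 5)**2 - 24)) = 1/((1 - 8*9)/(-3 + 9) - 19) = 1/((1 - 72)/6 - 19) = 1/((1/6)*(-71) - 19) = 1/(-71/6 - 19) = 1/(-185/6) = -6/185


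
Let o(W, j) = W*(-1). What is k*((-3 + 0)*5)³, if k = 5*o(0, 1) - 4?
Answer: 13500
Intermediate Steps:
o(W, j) = -W
k = -4 (k = 5*(-1*0) - 4 = 5*0 - 4 = 0 - 4 = -4)
k*((-3 + 0)*5)³ = -4*125*(-3 + 0)³ = -4*(-3*5)³ = -4*(-15)³ = -4*(-3375) = 13500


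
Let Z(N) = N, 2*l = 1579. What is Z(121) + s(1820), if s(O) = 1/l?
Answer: 191061/1579 ≈ 121.00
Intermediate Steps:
l = 1579/2 (l = (1/2)*1579 = 1579/2 ≈ 789.50)
s(O) = 2/1579 (s(O) = 1/(1579/2) = 2/1579)
Z(121) + s(1820) = 121 + 2/1579 = 191061/1579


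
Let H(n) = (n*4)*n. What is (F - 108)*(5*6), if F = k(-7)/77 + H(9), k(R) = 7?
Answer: 71310/11 ≈ 6482.7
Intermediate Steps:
H(n) = 4*n**2 (H(n) = (4*n)*n = 4*n**2)
F = 3565/11 (F = 7/77 + 4*9**2 = 7*(1/77) + 4*81 = 1/11 + 324 = 3565/11 ≈ 324.09)
(F - 108)*(5*6) = (3565/11 - 108)*(5*6) = (2377/11)*30 = 71310/11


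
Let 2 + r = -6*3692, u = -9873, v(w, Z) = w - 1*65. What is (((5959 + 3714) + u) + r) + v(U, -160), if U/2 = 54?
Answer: -22311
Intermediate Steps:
U = 108 (U = 2*54 = 108)
v(w, Z) = -65 + w (v(w, Z) = w - 65 = -65 + w)
r = -22154 (r = -2 - 6*3692 = -2 - 22152 = -22154)
(((5959 + 3714) + u) + r) + v(U, -160) = (((5959 + 3714) - 9873) - 22154) + (-65 + 108) = ((9673 - 9873) - 22154) + 43 = (-200 - 22154) + 43 = -22354 + 43 = -22311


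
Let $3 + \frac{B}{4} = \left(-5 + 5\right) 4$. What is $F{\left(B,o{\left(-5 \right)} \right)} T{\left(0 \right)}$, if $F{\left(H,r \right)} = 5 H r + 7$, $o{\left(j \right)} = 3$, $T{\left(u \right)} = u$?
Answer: $0$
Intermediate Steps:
$B = -12$ ($B = -12 + 4 \left(-5 + 5\right) 4 = -12 + 4 \cdot 0 \cdot 4 = -12 + 4 \cdot 0 = -12 + 0 = -12$)
$F{\left(H,r \right)} = 7 + 5 H r$ ($F{\left(H,r \right)} = 5 H r + 7 = 7 + 5 H r$)
$F{\left(B,o{\left(-5 \right)} \right)} T{\left(0 \right)} = \left(7 + 5 \left(-12\right) 3\right) 0 = \left(7 - 180\right) 0 = \left(-173\right) 0 = 0$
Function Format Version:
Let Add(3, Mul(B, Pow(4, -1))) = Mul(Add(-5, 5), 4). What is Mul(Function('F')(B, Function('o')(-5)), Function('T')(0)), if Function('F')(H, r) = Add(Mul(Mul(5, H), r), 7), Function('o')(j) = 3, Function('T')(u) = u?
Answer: 0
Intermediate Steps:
B = -12 (B = Add(-12, Mul(4, Mul(Add(-5, 5), 4))) = Add(-12, Mul(4, Mul(0, 4))) = Add(-12, Mul(4, 0)) = Add(-12, 0) = -12)
Function('F')(H, r) = Add(7, Mul(5, H, r)) (Function('F')(H, r) = Add(Mul(5, H, r), 7) = Add(7, Mul(5, H, r)))
Mul(Function('F')(B, Function('o')(-5)), Function('T')(0)) = Mul(Add(7, Mul(5, -12, 3)), 0) = Mul(Add(7, -180), 0) = Mul(-173, 0) = 0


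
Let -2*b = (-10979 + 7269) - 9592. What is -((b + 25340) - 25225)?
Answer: -6766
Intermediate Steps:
b = 6651 (b = -((-10979 + 7269) - 9592)/2 = -(-3710 - 9592)/2 = -½*(-13302) = 6651)
-((b + 25340) - 25225) = -((6651 + 25340) - 25225) = -(31991 - 25225) = -1*6766 = -6766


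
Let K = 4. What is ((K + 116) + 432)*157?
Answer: 86664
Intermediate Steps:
((K + 116) + 432)*157 = ((4 + 116) + 432)*157 = (120 + 432)*157 = 552*157 = 86664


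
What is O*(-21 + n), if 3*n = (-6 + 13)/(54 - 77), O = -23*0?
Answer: 0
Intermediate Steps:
O = 0
n = -7/69 (n = ((-6 + 13)/(54 - 77))/3 = (7/(-23))/3 = (7*(-1/23))/3 = (⅓)*(-7/23) = -7/69 ≈ -0.10145)
O*(-21 + n) = 0*(-21 - 7/69) = 0*(-1456/69) = 0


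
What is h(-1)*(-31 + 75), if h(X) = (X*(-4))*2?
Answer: 352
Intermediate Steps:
h(X) = -8*X (h(X) = -4*X*2 = -8*X)
h(-1)*(-31 + 75) = (-8*(-1))*(-31 + 75) = 8*44 = 352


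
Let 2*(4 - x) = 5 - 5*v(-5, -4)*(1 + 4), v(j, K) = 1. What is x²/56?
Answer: 7/2 ≈ 3.5000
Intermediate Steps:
x = 14 (x = 4 - (5 - 5*(1 + 4))/2 = 4 - (5 - 5*5)/2 = 4 - (5 - 25)/2 = 4 - ½*(-20) = 4 + 10 = 14)
x²/56 = 14²/56 = 196*(1/56) = 7/2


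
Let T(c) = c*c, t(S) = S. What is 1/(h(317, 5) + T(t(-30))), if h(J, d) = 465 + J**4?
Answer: 1/10098040486 ≈ 9.9029e-11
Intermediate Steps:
T(c) = c**2
1/(h(317, 5) + T(t(-30))) = 1/((465 + 317**4) + (-30)**2) = 1/((465 + 10098039121) + 900) = 1/(10098039586 + 900) = 1/10098040486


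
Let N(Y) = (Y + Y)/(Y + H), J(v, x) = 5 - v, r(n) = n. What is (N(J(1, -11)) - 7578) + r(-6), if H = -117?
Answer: -857000/113 ≈ -7584.1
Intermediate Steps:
N(Y) = 2*Y/(-117 + Y) (N(Y) = (Y + Y)/(Y - 117) = (2*Y)/(-117 + Y) = 2*Y/(-117 + Y))
(N(J(1, -11)) - 7578) + r(-6) = (2*(5 - 1*1)/(-117 + (5 - 1*1)) - 7578) - 6 = (2*(5 - 1)/(-117 + (5 - 1)) - 7578) - 6 = (2*4/(-117 + 4) - 7578) - 6 = (2*4/(-113) - 7578) - 6 = (2*4*(-1/113) - 7578) - 6 = (-8/113 - 7578) - 6 = -856322/113 - 6 = -857000/113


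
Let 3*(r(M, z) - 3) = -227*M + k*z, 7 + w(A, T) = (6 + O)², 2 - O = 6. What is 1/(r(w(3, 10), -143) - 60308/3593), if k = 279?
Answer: -3593/47017225 ≈ -7.6419e-5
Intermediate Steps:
O = -4 (O = 2 - 1*6 = 2 - 6 = -4)
w(A, T) = -3 (w(A, T) = -7 + (6 - 4)² = -7 + 2² = -7 + 4 = -3)
r(M, z) = 3 + 93*z - 227*M/3 (r(M, z) = 3 + (-227*M + 279*z)/3 = 3 + (93*z - 227*M/3) = 3 + 93*z - 227*M/3)
1/(r(w(3, 10), -143) - 60308/3593) = 1/((3 + 93*(-143) - 227/3*(-3)) - 60308/3593) = 1/((3 - 13299 + 227) - 60308*1/3593) = 1/(-13069 - 60308/3593) = 1/(-47017225/3593) = -3593/47017225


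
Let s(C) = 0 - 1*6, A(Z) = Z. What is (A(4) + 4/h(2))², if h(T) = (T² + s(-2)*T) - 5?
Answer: 2304/169 ≈ 13.633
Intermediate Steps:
s(C) = -6 (s(C) = 0 - 6 = -6)
h(T) = -5 + T² - 6*T (h(T) = (T² - 6*T) - 5 = -5 + T² - 6*T)
(A(4) + 4/h(2))² = (4 + 4/(-5 + 2² - 6*2))² = (4 + 4/(-5 + 4 - 12))² = (4 + 4/(-13))² = (4 + 4*(-1/13))² = (4 - 4/13)² = (48/13)² = 2304/169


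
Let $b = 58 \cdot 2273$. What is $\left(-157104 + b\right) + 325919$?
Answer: $300649$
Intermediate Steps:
$b = 131834$
$\left(-157104 + b\right) + 325919 = \left(-157104 + 131834\right) + 325919 = -25270 + 325919 = 300649$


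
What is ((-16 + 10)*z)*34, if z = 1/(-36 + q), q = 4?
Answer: 51/8 ≈ 6.3750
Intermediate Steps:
z = -1/32 (z = 1/(-36 + 4) = 1/(-32) = -1/32 ≈ -0.031250)
((-16 + 10)*z)*34 = ((-16 + 10)*(-1/32))*34 = -6*(-1/32)*34 = (3/16)*34 = 51/8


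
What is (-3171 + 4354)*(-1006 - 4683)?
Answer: -6730087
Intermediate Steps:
(-3171 + 4354)*(-1006 - 4683) = 1183*(-5689) = -6730087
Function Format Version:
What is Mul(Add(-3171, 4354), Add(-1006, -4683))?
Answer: -6730087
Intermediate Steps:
Mul(Add(-3171, 4354), Add(-1006, -4683)) = Mul(1183, -5689) = -6730087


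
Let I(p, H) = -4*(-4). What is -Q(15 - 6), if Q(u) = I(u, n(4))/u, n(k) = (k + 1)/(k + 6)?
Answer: -16/9 ≈ -1.7778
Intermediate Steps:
n(k) = (1 + k)/(6 + k)
I(p, H) = 16
Q(u) = 16/u
-Q(15 - 6) = -16/(15 - 6) = -16/9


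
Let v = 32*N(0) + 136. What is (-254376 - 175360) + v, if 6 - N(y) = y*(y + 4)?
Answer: -429408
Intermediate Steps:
N(y) = 6 - y*(4 + y) (N(y) = 6 - y*(y + 4) = 6 - y*(4 + y))
v = 328 (v = 32*(6 - 1*0**2 - 4*0) + 136 = 32*(6 - 1*0 + 0) + 136 = 32*(6 + 0 + 0) + 136 = 32*6 + 136 = 192 + 136 = 328)
(-254376 - 175360) + v = (-254376 - 175360) + 328 = -429736 + 328 = -429408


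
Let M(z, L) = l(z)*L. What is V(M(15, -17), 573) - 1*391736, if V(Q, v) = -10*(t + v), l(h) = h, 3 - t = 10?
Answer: -397396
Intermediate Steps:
t = -7 (t = 3 - 1*10 = 3 - 10 = -7)
M(z, L) = L*z (M(z, L) = z*L = L*z)
V(Q, v) = 70 - 10*v (V(Q, v) = -10*(-7 + v) = 70 - 10*v)
V(M(15, -17), 573) - 1*391736 = (70 - 10*573) - 1*391736 = (70 - 5730) - 391736 = -5660 - 391736 = -397396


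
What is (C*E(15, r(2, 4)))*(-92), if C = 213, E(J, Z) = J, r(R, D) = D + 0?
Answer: -293940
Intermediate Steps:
r(R, D) = D
(C*E(15, r(2, 4)))*(-92) = (213*15)*(-92) = 3195*(-92) = -293940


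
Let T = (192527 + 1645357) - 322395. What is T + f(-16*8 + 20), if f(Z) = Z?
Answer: 1515381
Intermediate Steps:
T = 1515489 (T = 1837884 - 322395 = 1515489)
T + f(-16*8 + 20) = 1515489 + (-16*8 + 20) = 1515489 + (-128 + 20) = 1515489 - 108 = 1515381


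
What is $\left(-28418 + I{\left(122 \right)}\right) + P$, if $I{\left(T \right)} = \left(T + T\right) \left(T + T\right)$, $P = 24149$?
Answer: $55267$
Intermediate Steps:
$I{\left(T \right)} = 4 T^{2}$ ($I{\left(T \right)} = 2 T 2 T = 4 T^{2}$)
$\left(-28418 + I{\left(122 \right)}\right) + P = \left(-28418 + 4 \cdot 122^{2}\right) + 24149 = \left(-28418 + 4 \cdot 14884\right) + 24149 = \left(-28418 + 59536\right) + 24149 = 31118 + 24149 = 55267$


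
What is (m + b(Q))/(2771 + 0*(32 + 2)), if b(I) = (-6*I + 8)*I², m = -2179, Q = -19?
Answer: 41863/2771 ≈ 15.108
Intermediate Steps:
b(I) = I²*(8 - 6*I) (b(I) = (8 - 6*I)*I² = I²*(8 - 6*I))
(m + b(Q))/(2771 + 0*(32 + 2)) = (-2179 + (-19)²*(8 - 6*(-19)))/(2771 + 0*(32 + 2)) = (-2179 + 361*(8 + 114))/(2771 + 0*34) = (-2179 + 361*122)/(2771 + 0) = (-2179 + 44042)/2771 = 41863*(1/2771) = 41863/2771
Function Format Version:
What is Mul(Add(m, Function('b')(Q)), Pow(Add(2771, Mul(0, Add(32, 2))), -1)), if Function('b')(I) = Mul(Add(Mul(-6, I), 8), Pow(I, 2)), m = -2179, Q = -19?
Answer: Rational(41863, 2771) ≈ 15.108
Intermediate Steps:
Function('b')(I) = Mul(Pow(I, 2), Add(8, Mul(-6, I))) (Function('b')(I) = Mul(Add(8, Mul(-6, I)), Pow(I, 2)) = Mul(Pow(I, 2), Add(8, Mul(-6, I))))
Mul(Add(m, Function('b')(Q)), Pow(Add(2771, Mul(0, Add(32, 2))), -1)) = Mul(Add(-2179, Mul(Pow(-19, 2), Add(8, Mul(-6, -19)))), Pow(Add(2771, Mul(0, Add(32, 2))), -1)) = Mul(Add(-2179, Mul(361, Add(8, 114))), Pow(Add(2771, Mul(0, 34)), -1)) = Mul(Add(-2179, Mul(361, 122)), Pow(Add(2771, 0), -1)) = Mul(Add(-2179, 44042), Pow(2771, -1)) = Mul(41863, Rational(1, 2771)) = Rational(41863, 2771)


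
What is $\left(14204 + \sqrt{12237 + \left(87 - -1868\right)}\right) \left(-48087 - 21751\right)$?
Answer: $-991978952 - 279352 \sqrt{887} \approx -1.0003 \cdot 10^{9}$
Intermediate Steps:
$\left(14204 + \sqrt{12237 + \left(87 - -1868\right)}\right) \left(-48087 - 21751\right) = \left(14204 + \sqrt{12237 + \left(87 + 1868\right)}\right) \left(-69838\right) = \left(14204 + \sqrt{12237 + 1955}\right) \left(-69838\right) = \left(14204 + \sqrt{14192}\right) \left(-69838\right) = \left(14204 + 4 \sqrt{887}\right) \left(-69838\right) = -991978952 - 279352 \sqrt{887}$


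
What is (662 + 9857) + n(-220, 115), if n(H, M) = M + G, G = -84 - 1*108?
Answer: 10442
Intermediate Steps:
G = -192 (G = -84 - 108 = -192)
n(H, M) = -192 + M (n(H, M) = M - 192 = -192 + M)
(662 + 9857) + n(-220, 115) = (662 + 9857) + (-192 + 115) = 10519 - 77 = 10442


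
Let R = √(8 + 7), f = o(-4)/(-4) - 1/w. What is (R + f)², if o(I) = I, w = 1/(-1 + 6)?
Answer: (-4 + √15)² ≈ 0.016133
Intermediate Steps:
w = ⅕ (w = 1/5 = ⅕ ≈ 0.20000)
f = -4 (f = -4/(-4) - 1/⅕ = -4*(-¼) - 1*5 = 1 - 5 = -4)
R = √15 ≈ 3.8730
(R + f)² = (√15 - 4)² = (-4 + √15)²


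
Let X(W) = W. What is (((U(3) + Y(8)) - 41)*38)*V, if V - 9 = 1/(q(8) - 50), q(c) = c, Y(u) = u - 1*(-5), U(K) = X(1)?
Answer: -64467/7 ≈ -9209.6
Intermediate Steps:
U(K) = 1
Y(u) = 5 + u (Y(u) = u + 5 = 5 + u)
V = 377/42 (V = 9 + 1/(8 - 50) = 9 + 1/(-42) = 9 - 1/42 = 377/42 ≈ 8.9762)
(((U(3) + Y(8)) - 41)*38)*V = (((1 + (5 + 8)) - 41)*38)*(377/42) = (((1 + 13) - 41)*38)*(377/42) = ((14 - 41)*38)*(377/42) = -27*38*(377/42) = -1026*377/42 = -64467/7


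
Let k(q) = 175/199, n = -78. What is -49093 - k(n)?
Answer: -9769682/199 ≈ -49094.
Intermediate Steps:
k(q) = 175/199 (k(q) = 175*(1/199) = 175/199)
-49093 - k(n) = -49093 - 1*175/199 = -49093 - 175/199 = -9769682/199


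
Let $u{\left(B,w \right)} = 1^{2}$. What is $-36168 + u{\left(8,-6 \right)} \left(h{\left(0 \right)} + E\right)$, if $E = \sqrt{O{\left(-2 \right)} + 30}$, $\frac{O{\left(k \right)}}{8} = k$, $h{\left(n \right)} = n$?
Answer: $-36168 + \sqrt{14} \approx -36164.0$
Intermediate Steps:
$O{\left(k \right)} = 8 k$
$u{\left(B,w \right)} = 1$
$E = \sqrt{14}$ ($E = \sqrt{8 \left(-2\right) + 30} = \sqrt{-16 + 30} = \sqrt{14} \approx 3.7417$)
$-36168 + u{\left(8,-6 \right)} \left(h{\left(0 \right)} + E\right) = -36168 + 1 \left(0 + \sqrt{14}\right) = -36168 + 1 \sqrt{14} = -36168 + \sqrt{14}$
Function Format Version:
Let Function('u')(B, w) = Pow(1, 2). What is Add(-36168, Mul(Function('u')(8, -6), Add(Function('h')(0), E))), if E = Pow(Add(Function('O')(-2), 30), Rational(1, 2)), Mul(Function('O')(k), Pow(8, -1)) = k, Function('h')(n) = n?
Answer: Add(-36168, Pow(14, Rational(1, 2))) ≈ -36164.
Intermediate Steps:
Function('O')(k) = Mul(8, k)
Function('u')(B, w) = 1
E = Pow(14, Rational(1, 2)) (E = Pow(Add(Mul(8, -2), 30), Rational(1, 2)) = Pow(Add(-16, 30), Rational(1, 2)) = Pow(14, Rational(1, 2)) ≈ 3.7417)
Add(-36168, Mul(Function('u')(8, -6), Add(Function('h')(0), E))) = Add(-36168, Mul(1, Add(0, Pow(14, Rational(1, 2))))) = Add(-36168, Mul(1, Pow(14, Rational(1, 2)))) = Add(-36168, Pow(14, Rational(1, 2)))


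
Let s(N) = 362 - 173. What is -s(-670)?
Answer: -189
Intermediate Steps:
s(N) = 189
-s(-670) = -1*189 = -189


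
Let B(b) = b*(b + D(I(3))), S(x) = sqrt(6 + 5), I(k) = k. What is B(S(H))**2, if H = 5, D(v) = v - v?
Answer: 121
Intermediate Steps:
D(v) = 0
S(x) = sqrt(11)
B(b) = b**2 (B(b) = b*(b + 0) = b*b = b**2)
B(S(H))**2 = ((sqrt(11))**2)**2 = 11**2 = 121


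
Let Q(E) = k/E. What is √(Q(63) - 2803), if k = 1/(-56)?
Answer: I*√19777970/84 ≈ 52.943*I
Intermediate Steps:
k = -1/56 ≈ -0.017857
Q(E) = -1/(56*E)
√(Q(63) - 2803) = √(-1/56/63 - 2803) = √(-1/56*1/63 - 2803) = √(-1/3528 - 2803) = √(-9888985/3528) = I*√19777970/84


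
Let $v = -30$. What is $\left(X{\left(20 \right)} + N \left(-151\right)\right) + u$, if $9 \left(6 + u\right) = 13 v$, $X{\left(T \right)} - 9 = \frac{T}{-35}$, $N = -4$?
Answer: $\frac{11825}{21} \approx 563.1$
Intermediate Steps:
$X{\left(T \right)} = 9 - \frac{T}{35}$ ($X{\left(T \right)} = 9 + \frac{T}{-35} = 9 + T \left(- \frac{1}{35}\right) = 9 - \frac{T}{35}$)
$u = - \frac{148}{3}$ ($u = -6 + \frac{13 \left(-30\right)}{9} = -6 + \frac{1}{9} \left(-390\right) = -6 - \frac{130}{3} = - \frac{148}{3} \approx -49.333$)
$\left(X{\left(20 \right)} + N \left(-151\right)\right) + u = \left(\left(9 - \frac{4}{7}\right) - -604\right) - \frac{148}{3} = \left(\left(9 - \frac{4}{7}\right) + 604\right) - \frac{148}{3} = \left(\frac{59}{7} + 604\right) - \frac{148}{3} = \frac{4287}{7} - \frac{148}{3} = \frac{11825}{21}$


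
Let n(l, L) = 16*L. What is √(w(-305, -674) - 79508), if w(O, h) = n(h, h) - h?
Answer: I*√89618 ≈ 299.36*I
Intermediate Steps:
w(O, h) = 15*h (w(O, h) = 16*h - h = 15*h)
√(w(-305, -674) - 79508) = √(15*(-674) - 79508) = √(-10110 - 79508) = √(-89618) = I*√89618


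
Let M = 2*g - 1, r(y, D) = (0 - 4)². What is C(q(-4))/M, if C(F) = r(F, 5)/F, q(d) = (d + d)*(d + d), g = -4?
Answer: -1/36 ≈ -0.027778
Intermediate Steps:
r(y, D) = 16 (r(y, D) = (-4)² = 16)
q(d) = 4*d² (q(d) = (2*d)*(2*d) = 4*d²)
C(F) = 16/F
M = -9 (M = 2*(-4) - 1 = -8 - 1 = -9)
C(q(-4))/M = (16/((4*(-4)²)))/(-9) = (16/((4*16)))*(-⅑) = (16/64)*(-⅑) = (16*(1/64))*(-⅑) = (¼)*(-⅑) = -1/36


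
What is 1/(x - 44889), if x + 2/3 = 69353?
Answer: 3/73390 ≈ 4.0877e-5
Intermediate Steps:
x = 208057/3 (x = -2/3 + 69353 = 208057/3 ≈ 69352.)
1/(x - 44889) = 1/(208057/3 - 44889) = 1/(73390/3) = 3/73390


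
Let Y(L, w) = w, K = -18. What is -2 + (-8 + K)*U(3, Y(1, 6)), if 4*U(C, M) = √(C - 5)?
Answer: -2 - 13*I*√2/2 ≈ -2.0 - 9.1924*I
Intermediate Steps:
U(C, M) = √(-5 + C)/4 (U(C, M) = √(C - 5)/4 = √(-5 + C)/4)
-2 + (-8 + K)*U(3, Y(1, 6)) = -2 + (-8 - 18)*(√(-5 + 3)/4) = -2 - 13*√(-2)/2 = -2 - 13*I*√2/2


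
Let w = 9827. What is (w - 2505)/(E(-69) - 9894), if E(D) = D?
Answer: -7322/9963 ≈ -0.73492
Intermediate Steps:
(w - 2505)/(E(-69) - 9894) = (9827 - 2505)/(-69 - 9894) = 7322/(-9963) = 7322*(-1/9963) = -7322/9963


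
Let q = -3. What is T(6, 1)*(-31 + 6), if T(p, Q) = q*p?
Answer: 450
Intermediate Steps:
T(p, Q) = -3*p
T(6, 1)*(-31 + 6) = (-3*6)*(-31 + 6) = -18*(-25) = 450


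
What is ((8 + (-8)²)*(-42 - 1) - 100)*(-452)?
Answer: 1444592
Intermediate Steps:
((8 + (-8)²)*(-42 - 1) - 100)*(-452) = ((8 + 64)*(-43) - 100)*(-452) = (72*(-43) - 100)*(-452) = (-3096 - 100)*(-452) = -3196*(-452) = 1444592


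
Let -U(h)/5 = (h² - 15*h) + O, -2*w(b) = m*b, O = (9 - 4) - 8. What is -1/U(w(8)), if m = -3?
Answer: -1/195 ≈ -0.0051282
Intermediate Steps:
O = -3 (O = 5 - 8 = -3)
w(b) = 3*b/2 (w(b) = -(-3)*b/2 = 3*b/2)
U(h) = 15 - 5*h² + 75*h (U(h) = -5*((h² - 15*h) - 3) = -5*(-3 + h² - 15*h) = 15 - 5*h² + 75*h)
-1/U(w(8)) = -1/(15 - 5*((3/2)*8)² + 75*((3/2)*8)) = -1/(15 - 5*12² + 75*12) = -1/(15 - 5*144 + 900) = -1/(15 - 720 + 900) = -1/195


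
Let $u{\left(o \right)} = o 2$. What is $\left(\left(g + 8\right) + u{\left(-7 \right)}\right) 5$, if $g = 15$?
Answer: $45$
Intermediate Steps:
$u{\left(o \right)} = 2 o$
$\left(\left(g + 8\right) + u{\left(-7 \right)}\right) 5 = \left(\left(15 + 8\right) + 2 \left(-7\right)\right) 5 = \left(23 - 14\right) 5 = 9 \cdot 5 = 45$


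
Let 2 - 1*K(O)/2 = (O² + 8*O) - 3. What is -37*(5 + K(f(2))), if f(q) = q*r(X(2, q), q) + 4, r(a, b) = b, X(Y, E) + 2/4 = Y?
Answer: 8917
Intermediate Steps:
X(Y, E) = -½ + Y
f(q) = 4 + q² (f(q) = q*q + 4 = q² + 4 = 4 + q²)
K(O) = 10 - 16*O - 2*O² (K(O) = 4 - 2*((O² + 8*O) - 3) = 4 - 2*(-3 + O² + 8*O) = 4 + (6 - 16*O - 2*O²) = 10 - 16*O - 2*O²)
-37*(5 + K(f(2))) = -37*(5 + (10 - 16*(4 + 2²) - 2*(4 + 2²)²)) = -37*(5 + (10 - 16*(4 + 4) - 2*(4 + 4)²)) = -37*(5 + (10 - 16*8 - 2*8²)) = -37*(5 + (10 - 128 - 2*64)) = -37*(5 + (10 - 128 - 128)) = -37*(5 - 246) = -37*(-241) = 8917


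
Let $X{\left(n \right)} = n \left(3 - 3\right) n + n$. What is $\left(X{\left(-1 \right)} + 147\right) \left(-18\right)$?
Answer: $-2628$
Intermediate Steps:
$X{\left(n \right)} = n$ ($X{\left(n \right)} = n 0 n + n = 0 n + n = 0 + n = n$)
$\left(X{\left(-1 \right)} + 147\right) \left(-18\right) = \left(-1 + 147\right) \left(-18\right) = 146 \left(-18\right) = -2628$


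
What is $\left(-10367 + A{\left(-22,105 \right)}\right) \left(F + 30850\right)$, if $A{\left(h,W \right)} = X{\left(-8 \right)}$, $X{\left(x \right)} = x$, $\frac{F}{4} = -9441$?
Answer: $71732750$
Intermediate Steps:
$F = -37764$ ($F = 4 \left(-9441\right) = -37764$)
$A{\left(h,W \right)} = -8$
$\left(-10367 + A{\left(-22,105 \right)}\right) \left(F + 30850\right) = \left(-10367 - 8\right) \left(-37764 + 30850\right) = \left(-10375\right) \left(-6914\right) = 71732750$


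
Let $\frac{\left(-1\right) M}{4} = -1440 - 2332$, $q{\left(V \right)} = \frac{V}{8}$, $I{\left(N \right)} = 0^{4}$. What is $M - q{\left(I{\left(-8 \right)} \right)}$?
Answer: $15088$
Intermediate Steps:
$I{\left(N \right)} = 0$
$q{\left(V \right)} = \frac{V}{8}$ ($q{\left(V \right)} = V \frac{1}{8} = \frac{V}{8}$)
$M = 15088$ ($M = - 4 \left(-1440 - 2332\right) = \left(-4\right) \left(-3772\right) = 15088$)
$M - q{\left(I{\left(-8 \right)} \right)} = 15088 - \frac{1}{8} \cdot 0 = 15088 - 0 = 15088 + 0 = 15088$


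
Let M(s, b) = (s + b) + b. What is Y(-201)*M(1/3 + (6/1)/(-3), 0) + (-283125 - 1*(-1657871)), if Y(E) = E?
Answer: 1375081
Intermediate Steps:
M(s, b) = s + 2*b (M(s, b) = (b + s) + b = s + 2*b)
Y(-201)*M(1/3 + (6/1)/(-3), 0) + (-283125 - 1*(-1657871)) = -201*((1/3 + (6/1)/(-3)) + 2*0) + (-283125 - 1*(-1657871)) = -201*((1*(1/3) + (6*1)*(-1/3)) + 0) + (-283125 + 1657871) = -201*((1/3 + 6*(-1/3)) + 0) + 1374746 = -201*((1/3 - 2) + 0) + 1374746 = -201*(-5/3 + 0) + 1374746 = -201*(-5/3) + 1374746 = 335 + 1374746 = 1375081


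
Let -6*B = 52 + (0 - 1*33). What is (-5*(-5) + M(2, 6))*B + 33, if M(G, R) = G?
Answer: -105/2 ≈ -52.500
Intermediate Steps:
B = -19/6 (B = -(52 + (0 - 1*33))/6 = -(52 + (0 - 33))/6 = -(52 - 33)/6 = -⅙*19 = -19/6 ≈ -3.1667)
(-5*(-5) + M(2, 6))*B + 33 = (-5*(-5) + 2)*(-19/6) + 33 = (25 + 2)*(-19/6) + 33 = 27*(-19/6) + 33 = -171/2 + 33 = -105/2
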